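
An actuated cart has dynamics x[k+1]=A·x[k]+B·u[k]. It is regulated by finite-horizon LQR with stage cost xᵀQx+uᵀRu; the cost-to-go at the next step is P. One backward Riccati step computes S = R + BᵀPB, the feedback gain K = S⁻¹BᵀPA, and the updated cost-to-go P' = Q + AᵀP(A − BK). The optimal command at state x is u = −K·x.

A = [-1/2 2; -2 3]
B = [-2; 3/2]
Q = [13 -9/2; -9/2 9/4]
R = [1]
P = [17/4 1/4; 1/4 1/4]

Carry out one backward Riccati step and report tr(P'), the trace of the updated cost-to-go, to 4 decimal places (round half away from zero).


22.7738

BᵀP = [-8.1250 -0.1250]
S = R + BᵀPB = [1] + [16.0625] = [17.0625]
BᵀPA = [4.3125 -16.6250]
K = S⁻¹·BᵀPA = [0.2527 -0.9744]
A−BK = [0.0055 0.0513; -2.3791 4.4615]
AᵀP(A−BK) = [1.4725 -2.9231; -2.9231 6.0513]
P' = Q + AᵀP(A−BK) = [14.4725 -7.4231; -7.4231 8.3013]
tr(P') = 22.7738


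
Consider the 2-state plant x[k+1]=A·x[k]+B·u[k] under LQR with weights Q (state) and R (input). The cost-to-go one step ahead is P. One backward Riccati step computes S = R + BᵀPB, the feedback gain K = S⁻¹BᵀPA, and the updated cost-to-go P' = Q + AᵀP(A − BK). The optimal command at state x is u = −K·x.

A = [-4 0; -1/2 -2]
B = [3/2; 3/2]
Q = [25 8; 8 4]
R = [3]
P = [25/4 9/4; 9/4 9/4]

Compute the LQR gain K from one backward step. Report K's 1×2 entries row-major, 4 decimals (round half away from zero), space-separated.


-1.6860 -0.4186

BᵀP = [12.7500 6.7500]
S = R + BᵀPB = [3] + [29.2500] = [32.2500]
BᵀPA = [-54.3750 -13.5000]
K = S⁻¹·BᵀPA = [-1.6860 -0.4186]
A−BK = [-1.4709 0.6279; 2.0291 -1.3721]
AᵀP(A−BK) = [17.8837 -2.5116; -2.5116 3.3488]
P' = Q + AᵀP(A−BK) = [42.8837 5.4884; 5.4884 7.3488]
tr(P') = 50.2326


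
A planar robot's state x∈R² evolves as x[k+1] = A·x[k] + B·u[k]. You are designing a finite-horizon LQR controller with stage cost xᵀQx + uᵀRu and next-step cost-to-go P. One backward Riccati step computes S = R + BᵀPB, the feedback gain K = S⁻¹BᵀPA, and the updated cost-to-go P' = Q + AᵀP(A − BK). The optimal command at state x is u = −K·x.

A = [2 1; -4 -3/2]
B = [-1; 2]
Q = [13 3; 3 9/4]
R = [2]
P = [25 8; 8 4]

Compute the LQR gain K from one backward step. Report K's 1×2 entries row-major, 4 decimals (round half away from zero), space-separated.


-1.6364 -0.8182

BᵀP = [-9.0000 0.0000]
S = R + BᵀPB = [2] + [9.0000] = [11.0000]
BᵀPA = [-18.0000 -9.0000]
K = S⁻¹·BᵀPA = [-1.6364 -0.8182]
A−BK = [0.3636 0.1818; -0.7273 0.1364]
AᵀP(A−BK) = [6.5455 3.2727; 3.2727 2.6364]
P' = Q + AᵀP(A−BK) = [19.5455 6.2727; 6.2727 4.8864]
tr(P') = 24.4318


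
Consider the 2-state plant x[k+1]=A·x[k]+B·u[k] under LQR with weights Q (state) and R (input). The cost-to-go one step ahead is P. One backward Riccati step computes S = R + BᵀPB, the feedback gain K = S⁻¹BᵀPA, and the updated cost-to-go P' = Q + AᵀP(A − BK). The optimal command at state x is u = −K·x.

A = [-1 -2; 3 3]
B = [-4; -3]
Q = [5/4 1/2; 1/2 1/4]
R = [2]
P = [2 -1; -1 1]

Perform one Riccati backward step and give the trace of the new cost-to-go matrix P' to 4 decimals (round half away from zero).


35.2368

BᵀP = [-5.0000 1.0000]
S = R + BᵀPB = [2] + [17.0000] = [19.0000]
BᵀPA = [8.0000 13.0000]
K = S⁻¹·BᵀPA = [0.4211 0.6842]
A−BK = [0.6842 0.7368; 4.2632 5.0526]
AᵀP(A−BK) = [13.6316 16.5263; 16.5263 20.1053]
P' = Q + AᵀP(A−BK) = [14.8816 17.0263; 17.0263 20.3553]
tr(P') = 35.2368


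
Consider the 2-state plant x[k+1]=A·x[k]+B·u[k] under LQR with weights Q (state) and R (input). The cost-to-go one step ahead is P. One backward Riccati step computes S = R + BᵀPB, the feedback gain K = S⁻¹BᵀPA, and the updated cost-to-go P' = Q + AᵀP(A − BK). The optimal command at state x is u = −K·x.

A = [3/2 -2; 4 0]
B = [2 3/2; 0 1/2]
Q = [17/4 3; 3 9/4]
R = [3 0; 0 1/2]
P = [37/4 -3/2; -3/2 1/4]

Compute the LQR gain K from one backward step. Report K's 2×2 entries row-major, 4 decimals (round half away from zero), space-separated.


0.0994 -0.2444 0.4486 -1.0370

BᵀP = [18.5000 -3.0000; 13.1250 -2.1250]
S = R + BᵀPB = [3 0; 0 1/2] + [37.0000 26.2500; 26.2500 18.6250] = [40.0000 26.2500; 26.2500 19.1250]
BᵀPA = [15.7500 -37.0000; 11.1875 -26.2500]
K = S⁻¹·BᵀPA = [0.0994 -0.2444; 0.4486 -1.0370]
A−BK = [0.6284 0.0444; 3.7757 0.5185]
AᵀP(A−BK) = [0.2290 -0.2981; -0.2981 0.7333]
P' = Q + AᵀP(A−BK) = [4.4790 2.7019; 2.7019 2.9833]
tr(P') = 7.4623


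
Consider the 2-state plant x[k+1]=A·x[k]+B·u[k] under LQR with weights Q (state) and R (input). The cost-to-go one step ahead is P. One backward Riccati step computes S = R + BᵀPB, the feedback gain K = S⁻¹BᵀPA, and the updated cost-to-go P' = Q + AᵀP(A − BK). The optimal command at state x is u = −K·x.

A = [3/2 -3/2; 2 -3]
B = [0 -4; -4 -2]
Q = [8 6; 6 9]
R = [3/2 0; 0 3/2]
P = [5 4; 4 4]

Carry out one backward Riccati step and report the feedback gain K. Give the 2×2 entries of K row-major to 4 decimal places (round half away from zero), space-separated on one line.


BᵀP = [-16.0000 -16.0000; -28.0000 -24.0000]
S = R + BᵀPB = [3/2 0; 0 3/2] + [64.0000 96.0000; 96.0000 160.0000] = [65.5000 96.0000; 96.0000 161.5000]
BᵀPA = [-56.0000 72.0000; -90.0000 114.0000]
K = S⁻¹·BᵀPA = [-0.2966 0.5021; -0.3810 0.4074]
A−BK = [-0.0239 0.1297; 0.0518 -0.1767]
AᵀP(A−BK) = [0.3533 -0.4645; -0.4645 0.6528]
P' = Q + AᵀP(A−BK) = [8.3533 5.5355; 5.5355 9.6528]
tr(P') = 18.0061

-0.2966 0.5021 -0.3810 0.4074


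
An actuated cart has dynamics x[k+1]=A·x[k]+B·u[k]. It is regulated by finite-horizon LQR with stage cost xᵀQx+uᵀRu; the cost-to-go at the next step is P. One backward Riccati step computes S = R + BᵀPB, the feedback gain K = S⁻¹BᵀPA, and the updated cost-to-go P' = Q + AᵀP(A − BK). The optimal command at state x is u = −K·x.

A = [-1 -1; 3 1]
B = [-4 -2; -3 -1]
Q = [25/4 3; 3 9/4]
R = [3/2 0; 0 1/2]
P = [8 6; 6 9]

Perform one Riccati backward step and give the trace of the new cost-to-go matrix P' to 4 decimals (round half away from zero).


27.8612

BᵀP = [-50.0000 -51.0000; -22.0000 -21.0000]
S = R + BᵀPB = [3/2 0; 0 1/2] + [353.0000 151.0000; 151.0000 65.0000] = [354.5000 151.0000; 151.0000 65.5000]
BᵀPA = [-103.0000 -1.0000; -41.0000 1.0000]
K = S⁻¹·BᵀPA = [-1.3266 -0.5170; 2.4322 1.2072]
A−BK = [-1.4418 -0.6537; 1.4525 0.6561]
AᵀP(A−BK) = [16.0854 7.2412; 7.2412 3.2758]
P' = Q + AᵀP(A−BK) = [22.3354 10.2412; 10.2412 5.5258]
tr(P') = 27.8612


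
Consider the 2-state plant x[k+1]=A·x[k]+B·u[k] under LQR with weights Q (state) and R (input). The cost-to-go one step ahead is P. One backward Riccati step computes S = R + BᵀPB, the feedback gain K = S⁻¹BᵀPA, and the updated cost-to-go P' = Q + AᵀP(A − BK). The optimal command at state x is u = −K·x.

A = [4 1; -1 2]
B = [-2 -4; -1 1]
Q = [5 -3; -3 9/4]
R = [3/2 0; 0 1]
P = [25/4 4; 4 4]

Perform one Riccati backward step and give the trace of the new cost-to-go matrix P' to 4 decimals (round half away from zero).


10.7273

BᵀP = [-16.5000 -12.0000; -21.0000 -12.0000]
S = R + BᵀPB = [3/2 0; 0 1] + [45.0000 54.0000; 54.0000 72.0000] = [46.5000 54.0000; 54.0000 73.0000]
BᵀPA = [-54.0000 -40.5000; -72.0000 -45.0000]
K = S⁻¹·BᵀPA = [-0.1129 -1.1003; -0.9028 0.1975]
A−BK = [0.1630 -0.4107; -0.2100 0.7022]
AᵀP(A−BK) = [0.9028 -0.1975; -0.1975 2.5745]
P' = Q + AᵀP(A−BK) = [5.9028 -3.1975; -3.1975 4.8245]
tr(P') = 10.7273


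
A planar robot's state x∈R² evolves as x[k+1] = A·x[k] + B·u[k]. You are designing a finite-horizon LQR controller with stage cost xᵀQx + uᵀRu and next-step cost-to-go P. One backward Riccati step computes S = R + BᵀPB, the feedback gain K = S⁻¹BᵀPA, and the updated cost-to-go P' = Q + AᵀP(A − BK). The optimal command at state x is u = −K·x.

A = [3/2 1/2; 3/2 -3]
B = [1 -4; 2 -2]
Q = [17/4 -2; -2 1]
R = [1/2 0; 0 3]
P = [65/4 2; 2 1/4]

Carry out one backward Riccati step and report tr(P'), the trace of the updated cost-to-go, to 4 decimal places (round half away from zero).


BᵀP = [20.2500 2.5000; -69.0000 -8.5000]
S = R + BᵀPB = [1/2 0; 0 3] + [25.2500 -86.0000; -86.0000 293.0000] = [25.7500 -86.0000; -86.0000 296.0000]
BᵀPA = [34.1250 2.6250; -116.2500 -9.0000]
K = S⁻¹·BᵀPA = [0.4580 0.0133; -0.2597 -0.0265]
A−BK = [0.0033 0.3805; 0.0647 -3.0796]
AᵀP(A−BK) = [0.3093 0.0232; 0.0232 0.0387]
P' = Q + AᵀP(A−BK) = [4.5593 -1.9768; -1.9768 1.0387]
tr(P') = 5.5980

5.5980


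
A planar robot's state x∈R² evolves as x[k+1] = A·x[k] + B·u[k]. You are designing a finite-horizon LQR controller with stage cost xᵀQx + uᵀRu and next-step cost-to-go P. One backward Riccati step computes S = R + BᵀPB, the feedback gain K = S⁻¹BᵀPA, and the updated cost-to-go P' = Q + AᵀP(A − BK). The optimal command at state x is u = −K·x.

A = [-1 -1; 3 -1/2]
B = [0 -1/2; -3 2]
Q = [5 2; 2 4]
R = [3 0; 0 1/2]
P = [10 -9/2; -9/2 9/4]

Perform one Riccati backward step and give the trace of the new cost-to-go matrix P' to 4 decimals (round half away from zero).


10.9323

BᵀP = [13.5000 -6.7500; -14.0000 6.7500]
S = R + BᵀPB = [3 0; 0 1/2] + [20.2500 -20.2500; -20.2500 20.5000] = [23.2500 -20.2500; -20.2500 21.0000]
BᵀPA = [-33.7500 -10.1250; 34.2500 10.6250]
K = S⁻¹·BᵀPA = [-0.1942 0.0324; 1.4436 0.5372]
A−BK = [-0.2782 -0.7314; -0.4700 -1.4772]
AᵀP(A−BK) = [1.2494 0.5695; 0.5695 0.6829]
P' = Q + AᵀP(A−BK) = [6.2494 2.5695; 2.5695 4.6829]
tr(P') = 10.9323


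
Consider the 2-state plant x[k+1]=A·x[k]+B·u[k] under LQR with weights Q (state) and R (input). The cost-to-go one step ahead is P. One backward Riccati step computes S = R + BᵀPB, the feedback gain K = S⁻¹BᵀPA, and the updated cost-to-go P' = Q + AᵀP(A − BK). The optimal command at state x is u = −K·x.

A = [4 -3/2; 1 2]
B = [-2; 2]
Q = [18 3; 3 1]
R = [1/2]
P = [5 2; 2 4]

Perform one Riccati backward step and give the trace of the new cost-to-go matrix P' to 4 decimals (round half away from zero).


BᵀP = [-6.0000 4.0000]
S = R + BᵀPB = [1/2] + [20.0000] = [20.5000]
BᵀPA = [-20.0000 17.0000]
K = S⁻¹·BᵀPA = [-0.9756 0.8293]
A−BK = [2.0488 0.1585; 2.9512 0.3415]
AᵀP(A−BK) = [80.4878 7.5854; 7.5854 1.1524]
P' = Q + AᵀP(A−BK) = [98.4878 10.5854; 10.5854 2.1524]
tr(P') = 100.6402

100.6402


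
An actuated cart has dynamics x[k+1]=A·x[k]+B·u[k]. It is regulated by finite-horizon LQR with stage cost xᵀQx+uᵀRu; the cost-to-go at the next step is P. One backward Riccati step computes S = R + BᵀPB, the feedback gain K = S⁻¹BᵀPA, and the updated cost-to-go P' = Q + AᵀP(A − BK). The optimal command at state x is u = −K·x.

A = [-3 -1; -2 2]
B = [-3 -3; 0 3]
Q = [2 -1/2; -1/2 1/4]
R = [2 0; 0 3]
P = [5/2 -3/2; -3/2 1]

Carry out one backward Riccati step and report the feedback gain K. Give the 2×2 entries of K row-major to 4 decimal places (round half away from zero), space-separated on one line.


0.3523 0.2028 0.1352 0.3203

BᵀP = [-7.5000 4.5000; -12.0000 7.5000]
S = R + BᵀPB = [2 0; 0 3] + [22.5000 36.0000; 36.0000 58.5000] = [24.5000 36.0000; 36.0000 61.5000]
BᵀPA = [13.5000 16.5000; 21.0000 27.0000]
K = S⁻¹·BᵀPA = [0.3523 0.2028; 0.1352 0.3203]
A−BK = [-1.5374 0.5694; -2.4057 1.0391]
AᵀP(A−BK) = [0.9039 0.0356; 0.0356 0.5053]
P' = Q + AᵀP(A−BK) = [2.9039 -0.4644; -0.4644 0.7553]
tr(P') = 3.6593


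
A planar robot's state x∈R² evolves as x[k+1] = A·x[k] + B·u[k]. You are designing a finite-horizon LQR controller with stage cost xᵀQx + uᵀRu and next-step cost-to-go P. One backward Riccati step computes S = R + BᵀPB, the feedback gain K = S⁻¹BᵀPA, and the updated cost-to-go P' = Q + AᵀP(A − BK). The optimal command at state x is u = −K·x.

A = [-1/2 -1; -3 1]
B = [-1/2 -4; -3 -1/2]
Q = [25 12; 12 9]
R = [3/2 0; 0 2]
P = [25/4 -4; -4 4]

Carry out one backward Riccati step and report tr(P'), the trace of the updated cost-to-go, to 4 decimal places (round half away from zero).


35.7478

BᵀP = [8.8750 -10.0000; -23.0000 14.0000]
S = R + BᵀPB = [3/2 0; 0 2] + [25.5625 -30.5000; -30.5000 85.0000] = [27.0625 -30.5000; -30.5000 87.0000]
BᵀPA = [25.5625 -18.8750; -30.5000 37.0000]
K = S⁻¹·BᵀPA = [0.9084 -0.3606; -0.0321 0.2989]
A−BK = [-0.1743 0.0151; -0.2910 0.0675]
AᵀP(A−BK) = [1.3626 -0.5410; -0.5410 0.3852]
P' = Q + AᵀP(A−BK) = [26.3626 11.4590; 11.4590 9.3852]
tr(P') = 35.7478


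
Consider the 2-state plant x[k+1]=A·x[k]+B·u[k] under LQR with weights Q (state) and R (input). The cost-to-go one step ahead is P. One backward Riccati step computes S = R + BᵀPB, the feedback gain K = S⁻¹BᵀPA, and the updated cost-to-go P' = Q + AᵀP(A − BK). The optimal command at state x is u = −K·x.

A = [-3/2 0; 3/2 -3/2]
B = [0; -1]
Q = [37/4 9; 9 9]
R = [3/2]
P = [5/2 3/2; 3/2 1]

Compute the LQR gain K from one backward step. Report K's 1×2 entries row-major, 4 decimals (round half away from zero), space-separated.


0.3000 0.6000

BᵀP = [-1.5000 -1.0000]
S = R + BᵀPB = [3/2] + [1.0000] = [2.5000]
BᵀPA = [0.7500 1.5000]
K = S⁻¹·BᵀPA = [0.3000 0.6000]
A−BK = [-1.5000 0.0000; 1.8000 -0.9000]
AᵀP(A−BK) = [0.9000 0.6750; 0.6750 1.3500]
P' = Q + AᵀP(A−BK) = [10.1500 9.6750; 9.6750 10.3500]
tr(P') = 20.5000


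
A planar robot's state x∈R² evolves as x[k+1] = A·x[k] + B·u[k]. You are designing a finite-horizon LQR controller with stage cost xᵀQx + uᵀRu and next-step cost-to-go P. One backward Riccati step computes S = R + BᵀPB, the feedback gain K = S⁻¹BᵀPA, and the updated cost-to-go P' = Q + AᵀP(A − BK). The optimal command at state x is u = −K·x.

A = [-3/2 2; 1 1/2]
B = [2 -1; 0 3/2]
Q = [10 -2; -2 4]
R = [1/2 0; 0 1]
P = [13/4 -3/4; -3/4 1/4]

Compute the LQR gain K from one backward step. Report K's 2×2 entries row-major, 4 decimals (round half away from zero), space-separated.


BᵀP = [6.5000 -1.5000; -4.3750 1.1250]
S = R + BᵀPB = [1/2 0; 0 1] + [13.0000 -8.7500; -8.7500 6.0625] = [13.5000 -8.7500; -8.7500 7.0625]
BᵀPA = [-11.2500 12.2500; 7.6875 -8.1875]
K = S⁻¹·BᵀPA = [-0.6489 0.7920; 0.2845 -0.1780]
A−BK = [0.0824 0.2379; 0.5732 0.7671]
AᵀP(A−BK) = [0.3249 -0.2837; -0.2837 0.4027]
P' = Q + AᵀP(A−BK) = [10.3249 -2.2837; -2.2837 4.4027]
tr(P') = 14.7275

-0.6489 0.7920 0.2845 -0.1780


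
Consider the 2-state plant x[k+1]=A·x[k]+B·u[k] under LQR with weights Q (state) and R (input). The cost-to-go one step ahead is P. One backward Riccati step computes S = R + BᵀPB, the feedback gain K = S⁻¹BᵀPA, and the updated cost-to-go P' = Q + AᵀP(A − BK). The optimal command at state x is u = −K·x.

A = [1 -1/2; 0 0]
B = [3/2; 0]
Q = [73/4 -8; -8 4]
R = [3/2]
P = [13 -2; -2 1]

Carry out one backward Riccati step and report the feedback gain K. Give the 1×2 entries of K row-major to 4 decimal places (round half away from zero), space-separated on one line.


BᵀP = [19.5000 -3.0000]
S = R + BᵀPB = [3/2] + [29.2500] = [30.7500]
BᵀPA = [19.5000 -9.7500]
K = S⁻¹·BᵀPA = [0.6341 -0.3171]
A−BK = [0.0488 -0.0244; 0.0000 0.0000]
AᵀP(A−BK) = [0.6341 -0.3171; -0.3171 0.1585]
P' = Q + AᵀP(A−BK) = [18.8841 -8.3171; -8.3171 4.1585]
tr(P') = 23.0427

0.6341 -0.3171


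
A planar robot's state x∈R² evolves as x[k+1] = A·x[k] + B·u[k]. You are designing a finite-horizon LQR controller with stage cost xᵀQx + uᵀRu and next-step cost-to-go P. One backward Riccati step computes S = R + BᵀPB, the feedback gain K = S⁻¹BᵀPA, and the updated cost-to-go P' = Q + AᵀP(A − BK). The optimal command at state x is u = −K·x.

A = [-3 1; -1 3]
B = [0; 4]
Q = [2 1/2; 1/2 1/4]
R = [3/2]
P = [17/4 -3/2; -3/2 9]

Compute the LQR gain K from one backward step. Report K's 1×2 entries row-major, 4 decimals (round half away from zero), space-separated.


-0.1237 0.7010

BᵀP = [-6.0000 36.0000]
S = R + BᵀPB = [3/2] + [144.0000] = [145.5000]
BᵀPA = [-18.0000 102.0000]
K = S⁻¹·BᵀPA = [-0.1237 0.7010]
A−BK = [-3.0000 1.0000; -0.5052 0.1959]
AᵀP(A−BK) = [36.0232 -12.1314; -12.1314 4.7448]
P' = Q + AᵀP(A−BK) = [38.0232 -11.6314; -11.6314 4.9948]
tr(P') = 43.0180


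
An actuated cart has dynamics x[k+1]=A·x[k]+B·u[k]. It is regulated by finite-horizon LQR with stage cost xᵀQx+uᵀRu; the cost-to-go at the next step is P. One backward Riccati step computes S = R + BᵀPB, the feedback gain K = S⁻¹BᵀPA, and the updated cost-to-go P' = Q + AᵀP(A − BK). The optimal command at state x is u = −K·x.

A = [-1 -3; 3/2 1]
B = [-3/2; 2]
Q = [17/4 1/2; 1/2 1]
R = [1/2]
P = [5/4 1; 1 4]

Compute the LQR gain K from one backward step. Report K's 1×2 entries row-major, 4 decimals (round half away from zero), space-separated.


BᵀP = [0.1250 6.5000]
S = R + BᵀPB = [1/2] + [12.8125] = [13.3125]
BᵀPA = [9.6250 6.1250]
K = S⁻¹·BᵀPA = [0.7230 0.4601]
A−BK = [0.0845 -2.3099; 0.0540 0.0798]
AᵀP(A−BK) = [0.2911 -0.1784; -0.1784 6.4319]
P' = Q + AᵀP(A−BK) = [4.5411 0.3216; 0.3216 7.4319]
tr(P') = 11.9730

0.7230 0.4601


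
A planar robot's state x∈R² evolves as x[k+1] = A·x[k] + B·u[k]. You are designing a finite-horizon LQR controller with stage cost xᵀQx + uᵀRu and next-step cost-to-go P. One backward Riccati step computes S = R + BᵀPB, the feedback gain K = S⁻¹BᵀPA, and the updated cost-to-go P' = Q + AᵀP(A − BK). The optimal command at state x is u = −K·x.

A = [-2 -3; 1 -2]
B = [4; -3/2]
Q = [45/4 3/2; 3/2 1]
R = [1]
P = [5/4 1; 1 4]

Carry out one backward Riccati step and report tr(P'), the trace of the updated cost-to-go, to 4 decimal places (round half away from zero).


BᵀP = [3.5000 -2.0000]
S = R + BᵀPB = [1] + [17.0000] = [18.0000]
BᵀPA = [-9.0000 -6.5000]
K = S⁻¹·BᵀPA = [-0.5000 -0.3611]
A−BK = [0.0000 -1.5556; 0.2500 -2.5417]
AᵀP(A−BK) = [0.5000 -2.7500; -2.7500 36.9028]
P' = Q + AᵀP(A−BK) = [11.7500 -1.2500; -1.2500 37.9028]
tr(P') = 49.6528

49.6528


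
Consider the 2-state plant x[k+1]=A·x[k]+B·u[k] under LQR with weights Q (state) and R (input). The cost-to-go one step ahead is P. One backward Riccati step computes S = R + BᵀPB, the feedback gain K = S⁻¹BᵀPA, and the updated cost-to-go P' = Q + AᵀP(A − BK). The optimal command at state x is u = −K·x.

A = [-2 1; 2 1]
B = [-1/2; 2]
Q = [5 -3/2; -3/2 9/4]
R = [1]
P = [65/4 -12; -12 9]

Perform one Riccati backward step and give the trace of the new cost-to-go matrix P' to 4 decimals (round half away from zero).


10.8244

BᵀP = [-32.1250 24.0000]
S = R + BᵀPB = [1] + [64.0625] = [65.0625]
BᵀPA = [112.2500 -8.1250]
K = S⁻¹·BᵀPA = [1.7253 -0.1249]
A−BK = [-1.1374 0.9376; -1.4505 1.2498]
AᵀP(A−BK) = [3.3391 -0.4822; -0.4822 0.2354]
P' = Q + AᵀP(A−BK) = [8.3391 -1.9822; -1.9822 2.4854]
tr(P') = 10.8244


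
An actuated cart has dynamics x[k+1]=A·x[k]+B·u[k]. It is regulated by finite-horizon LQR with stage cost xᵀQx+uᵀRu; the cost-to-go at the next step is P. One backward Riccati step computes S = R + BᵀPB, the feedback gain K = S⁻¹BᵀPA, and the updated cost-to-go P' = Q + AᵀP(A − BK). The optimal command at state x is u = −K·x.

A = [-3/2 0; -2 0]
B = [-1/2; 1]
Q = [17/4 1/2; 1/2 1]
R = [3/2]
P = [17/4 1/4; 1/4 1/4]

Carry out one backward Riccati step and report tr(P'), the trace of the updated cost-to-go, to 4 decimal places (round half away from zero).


BᵀP = [-1.8750 0.1250]
S = R + BᵀPB = [3/2] + [1.0625] = [2.5625]
BᵀPA = [2.5625 0.0000]
K = S⁻¹·BᵀPA = [1.0000 0.0000]
A−BK = [-1.0000 0.0000; -3.0000 0.0000]
AᵀP(A−BK) = [9.5000 0.0000; 0.0000 0.0000]
P' = Q + AᵀP(A−BK) = [13.7500 0.5000; 0.5000 1.0000]
tr(P') = 14.7500

14.7500


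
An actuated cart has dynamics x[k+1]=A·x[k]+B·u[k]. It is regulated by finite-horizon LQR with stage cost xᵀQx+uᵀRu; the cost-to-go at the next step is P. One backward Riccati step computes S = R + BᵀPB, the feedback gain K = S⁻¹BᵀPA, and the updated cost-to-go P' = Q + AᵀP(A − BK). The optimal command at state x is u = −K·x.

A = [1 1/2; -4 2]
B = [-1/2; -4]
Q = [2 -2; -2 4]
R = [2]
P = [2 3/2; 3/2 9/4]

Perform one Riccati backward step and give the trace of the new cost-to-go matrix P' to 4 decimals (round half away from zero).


9.6011

BᵀP = [-7.0000 -9.7500]
S = R + BᵀPB = [2] + [42.5000] = [44.5000]
BᵀPA = [32.0000 -23.0000]
K = S⁻¹·BᵀPA = [0.7191 -0.5169]
A−BK = [1.3596 0.2416; -1.1236 -0.0674]
AᵀP(A−BK) = [2.9888 -0.4607; -0.4607 0.6124]
P' = Q + AᵀP(A−BK) = [4.9888 -2.4607; -2.4607 4.6124]
tr(P') = 9.6011


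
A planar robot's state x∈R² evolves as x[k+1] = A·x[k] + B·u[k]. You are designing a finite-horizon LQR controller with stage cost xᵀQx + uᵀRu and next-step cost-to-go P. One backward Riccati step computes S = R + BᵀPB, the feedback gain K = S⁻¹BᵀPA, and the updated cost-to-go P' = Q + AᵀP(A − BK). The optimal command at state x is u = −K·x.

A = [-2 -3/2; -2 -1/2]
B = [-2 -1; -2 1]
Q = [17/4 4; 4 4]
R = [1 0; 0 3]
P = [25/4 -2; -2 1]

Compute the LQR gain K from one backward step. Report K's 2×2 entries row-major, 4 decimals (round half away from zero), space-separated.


0.8403 0.5966 0.1176 0.3235

BᵀP = [-8.5000 2.0000; -8.2500 3.0000]
S = R + BᵀPB = [1 0; 0 3] + [13.0000 10.5000; 10.5000 11.2500] = [14.0000 10.5000; 10.5000 14.2500]
BᵀPA = [13.0000 11.7500; 10.5000 10.8750]
K = S⁻¹·BᵀPA = [0.8403 0.5966; 0.1176 0.3235]
A−BK = [-0.2017 0.0168; -0.4370 0.3697]
AᵀP(A−BK) = [0.8403 0.5966; 0.5966 0.7836]
P' = Q + AᵀP(A−BK) = [5.0903 4.5966; 4.5966 4.7836]
tr(P') = 9.8739


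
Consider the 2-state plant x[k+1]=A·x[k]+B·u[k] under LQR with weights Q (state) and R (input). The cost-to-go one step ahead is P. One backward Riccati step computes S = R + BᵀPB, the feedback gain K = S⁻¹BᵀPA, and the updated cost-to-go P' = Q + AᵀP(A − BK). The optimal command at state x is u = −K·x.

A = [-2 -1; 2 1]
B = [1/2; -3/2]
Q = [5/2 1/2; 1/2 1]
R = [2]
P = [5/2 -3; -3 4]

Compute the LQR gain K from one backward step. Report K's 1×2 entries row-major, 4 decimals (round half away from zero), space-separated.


-1.6434 -0.8217

BᵀP = [5.7500 -7.5000]
S = R + BᵀPB = [2] + [14.1250] = [16.1250]
BᵀPA = [-26.5000 -13.2500]
K = S⁻¹·BᵀPA = [-1.6434 -0.8217]
A−BK = [-1.1783 -0.5891; -0.4651 -0.2326]
AᵀP(A−BK) = [6.4496 3.2248; 3.2248 1.6124]
P' = Q + AᵀP(A−BK) = [8.9496 3.7248; 3.7248 2.6124]
tr(P') = 11.5620


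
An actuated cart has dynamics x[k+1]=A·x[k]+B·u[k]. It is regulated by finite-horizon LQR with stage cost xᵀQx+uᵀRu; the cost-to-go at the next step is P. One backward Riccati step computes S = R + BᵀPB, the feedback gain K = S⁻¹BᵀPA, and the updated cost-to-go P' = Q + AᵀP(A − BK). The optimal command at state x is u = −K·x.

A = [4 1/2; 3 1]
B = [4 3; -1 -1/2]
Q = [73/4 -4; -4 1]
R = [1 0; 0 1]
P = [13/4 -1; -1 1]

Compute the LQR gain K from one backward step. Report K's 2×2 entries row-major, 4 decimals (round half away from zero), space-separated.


BᵀP = [14.0000 -5.0000; 10.2500 -3.5000]
S = R + BᵀPB = [1 0; 0 1] + [61.0000 44.5000; 44.5000 32.5000] = [62.0000 44.5000; 44.5000 33.5000]
BᵀPA = [41.0000 2.0000; 30.5000 1.6250]
K = S⁻¹·BᵀPA = [0.1680 -0.0549; 0.6873 0.1214]
A−BK = [1.2661 0.3553; 3.5116 1.0058]
AᵀP(A−BK) = [9.1499 2.5472; 2.5472 0.7250]
P' = Q + AᵀP(A−BK) = [27.3999 -1.4528; -1.4528 1.7250]
tr(P') = 29.1248

0.1680 -0.0549 0.6873 0.1214


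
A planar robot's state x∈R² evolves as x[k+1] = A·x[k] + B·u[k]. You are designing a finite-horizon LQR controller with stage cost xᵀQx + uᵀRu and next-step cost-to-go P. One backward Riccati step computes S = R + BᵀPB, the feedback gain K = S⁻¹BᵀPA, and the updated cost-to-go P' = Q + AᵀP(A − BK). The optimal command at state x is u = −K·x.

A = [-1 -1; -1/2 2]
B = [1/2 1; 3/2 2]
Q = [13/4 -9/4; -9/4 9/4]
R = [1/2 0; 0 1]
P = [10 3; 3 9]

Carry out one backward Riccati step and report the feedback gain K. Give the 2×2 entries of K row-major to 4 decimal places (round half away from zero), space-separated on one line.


BᵀP = [9.5000 15.0000; 16.0000 21.0000]
S = R + BᵀPB = [1/2 0; 0 1] + [27.2500 39.5000; 39.5000 58.0000] = [27.7500 39.5000; 39.5000 59.0000]
BᵀPA = [-17.0000 20.5000; -26.5000 26.0000]
K = S⁻¹·BᵀPA = [0.5682 2.3701; -0.8295 -1.1461]
A−BK = [-0.4545 -1.0390; 0.3068 0.7370]
AᵀP(A−BK) = [2.9261 6.4205; 6.4205 15.2110]
P' = Q + AᵀP(A−BK) = [6.1761 4.1705; 4.1705 17.4610]
tr(P') = 23.6372

0.5682 2.3701 -0.8295 -1.1461


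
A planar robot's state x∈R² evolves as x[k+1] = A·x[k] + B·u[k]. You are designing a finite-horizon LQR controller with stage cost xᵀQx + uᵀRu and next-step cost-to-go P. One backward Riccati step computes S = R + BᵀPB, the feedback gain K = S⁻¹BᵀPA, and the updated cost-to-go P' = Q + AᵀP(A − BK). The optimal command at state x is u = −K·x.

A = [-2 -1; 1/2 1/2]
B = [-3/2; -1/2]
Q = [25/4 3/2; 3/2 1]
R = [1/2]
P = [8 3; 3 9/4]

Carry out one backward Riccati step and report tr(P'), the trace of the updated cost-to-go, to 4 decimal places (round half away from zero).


9.6983

BᵀP = [-13.5000 -5.6250]
S = R + BᵀPB = [1/2] + [23.0625] = [23.5625]
BᵀPA = [24.1875 10.6875]
K = S⁻¹·BᵀPA = [1.0265 0.4536]
A−BK = [-0.4602 -0.3196; 1.0133 0.7268]
AᵀP(A−BK) = [1.7334 1.0915; 1.0915 0.7149]
P' = Q + AᵀP(A−BK) = [7.9834 2.5915; 2.5915 1.7149]
tr(P') = 9.6983


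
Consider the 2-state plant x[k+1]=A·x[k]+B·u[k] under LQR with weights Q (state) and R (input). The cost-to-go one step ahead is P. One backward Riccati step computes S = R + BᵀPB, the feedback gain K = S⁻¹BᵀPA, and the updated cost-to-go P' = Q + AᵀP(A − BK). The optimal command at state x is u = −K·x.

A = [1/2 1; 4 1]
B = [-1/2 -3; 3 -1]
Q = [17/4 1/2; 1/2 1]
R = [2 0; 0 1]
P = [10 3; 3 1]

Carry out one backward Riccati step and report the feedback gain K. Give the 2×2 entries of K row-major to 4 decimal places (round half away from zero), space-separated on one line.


0.3749 0.0783 -0.4676 -0.3813

BᵀP = [4.0000 1.5000; -33.0000 -10.0000]
S = R + BᵀPB = [2 0; 0 1] + [2.5000 -13.5000; -13.5000 109.0000] = [4.5000 -13.5000; -13.5000 110.0000]
BᵀPA = [8.0000 5.5000; -56.5000 -43.0000]
K = S⁻¹·BᵀPA = [0.3749 0.0783; -0.4676 -0.3813]
A−BK = [-0.7154 -0.1047; 2.4077 0.3837]
AᵀP(A−BK) = [1.0799 0.3301; 0.3301 0.1735]
P' = Q + AᵀP(A−BK) = [5.3299 0.8301; 0.8301 1.1735]
tr(P') = 6.5034


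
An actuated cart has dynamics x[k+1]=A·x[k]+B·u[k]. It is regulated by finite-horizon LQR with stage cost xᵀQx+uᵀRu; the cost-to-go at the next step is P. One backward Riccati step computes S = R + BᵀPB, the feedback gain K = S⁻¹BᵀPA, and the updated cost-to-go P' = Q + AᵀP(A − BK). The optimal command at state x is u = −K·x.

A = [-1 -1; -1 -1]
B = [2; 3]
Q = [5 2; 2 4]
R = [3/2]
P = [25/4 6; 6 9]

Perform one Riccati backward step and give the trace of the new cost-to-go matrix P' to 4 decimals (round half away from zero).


BᵀP = [30.5000 39.0000]
S = R + BᵀPB = [3/2] + [178.0000] = [179.5000]
BᵀPA = [-69.5000 -69.5000]
K = S⁻¹·BᵀPA = [-0.3872 -0.3872]
A−BK = [-0.2256 -0.2256; 0.1616 0.1616]
AᵀP(A−BK) = [0.3405 0.3405; 0.3405 0.3405]
P' = Q + AᵀP(A−BK) = [5.3405 2.3405; 2.3405 4.3405]
tr(P') = 9.6811

9.6811


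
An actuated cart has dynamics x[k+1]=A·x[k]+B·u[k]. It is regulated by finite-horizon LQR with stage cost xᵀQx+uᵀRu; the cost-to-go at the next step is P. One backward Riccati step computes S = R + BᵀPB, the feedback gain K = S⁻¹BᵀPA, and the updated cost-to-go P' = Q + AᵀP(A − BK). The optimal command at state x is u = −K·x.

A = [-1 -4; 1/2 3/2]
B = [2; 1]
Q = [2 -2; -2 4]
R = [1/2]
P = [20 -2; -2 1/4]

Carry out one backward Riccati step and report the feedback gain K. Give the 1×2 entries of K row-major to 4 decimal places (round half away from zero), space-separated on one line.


BᵀP = [38.0000 -3.7500]
S = R + BᵀPB = [1/2] + [72.2500] = [72.7500]
BᵀPA = [-39.8750 -157.6250]
K = S⁻¹·BᵀPA = [-0.5481 -2.1667]
A−BK = [0.0962 0.3333; 1.0481 3.6667]
AᵀP(A−BK) = [0.2066 0.7917; 0.7917 3.0417]
P' = Q + AᵀP(A−BK) = [2.2066 -1.2083; -1.2083 7.0417]
tr(P') = 9.2483

-0.5481 -2.1667


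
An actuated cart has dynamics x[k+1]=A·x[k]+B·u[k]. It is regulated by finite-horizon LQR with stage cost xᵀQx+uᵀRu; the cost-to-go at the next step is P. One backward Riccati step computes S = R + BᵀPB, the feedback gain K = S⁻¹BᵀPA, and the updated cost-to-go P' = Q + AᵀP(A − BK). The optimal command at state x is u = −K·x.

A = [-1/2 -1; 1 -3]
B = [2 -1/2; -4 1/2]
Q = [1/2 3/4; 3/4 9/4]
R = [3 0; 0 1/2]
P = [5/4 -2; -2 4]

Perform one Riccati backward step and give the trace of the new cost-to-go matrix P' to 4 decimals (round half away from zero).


BᵀP = [10.5000 -20.0000; -1.6250 3.0000]
S = R + BᵀPB = [3 0; 0 1/2] + [101.0000 -15.2500; -15.2500 2.3125] = [104.0000 -15.2500; -15.2500 2.8125]
BᵀPA = [-25.2500 49.5000; 3.8125 -7.3750]
K = S⁻¹·BᵀPA = [-0.2148 0.4463; 0.1908 -0.2023]
A−BK = [0.0250 -1.9937; 0.0454 -1.1137]
AᵀP(A−BK) = [0.1611 -0.3347; -0.3347 1.6663]
P' = Q + AᵀP(A−BK) = [0.6611 0.4153; 0.4153 3.9163]
tr(P') = 4.5774

4.5774


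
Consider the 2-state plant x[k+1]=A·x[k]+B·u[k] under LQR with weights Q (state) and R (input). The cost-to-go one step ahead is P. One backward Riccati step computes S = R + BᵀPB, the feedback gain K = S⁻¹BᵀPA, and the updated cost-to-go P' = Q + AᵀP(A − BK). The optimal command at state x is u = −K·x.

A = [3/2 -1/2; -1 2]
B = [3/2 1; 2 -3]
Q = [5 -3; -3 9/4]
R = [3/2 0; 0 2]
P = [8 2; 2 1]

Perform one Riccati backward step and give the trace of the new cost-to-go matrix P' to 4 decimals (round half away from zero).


8.9066

BᵀP = [16.0000 5.0000; 2.0000 -1.0000]
S = R + BᵀPB = [3/2 0; 0 2] + [34.0000 1.0000; 1.0000 5.0000] = [35.5000 1.0000; 1.0000 7.0000]
BᵀPA = [19.0000 2.0000; 4.0000 -3.0000]
K = S⁻¹·BᵀPA = [0.5212 0.0687; 0.4970 -0.4384]
A−BK = [0.2212 -0.1646; -0.5515 0.5475]
AᵀP(A−BK) = [1.1091 -0.5515; -0.5515 0.5475]
P' = Q + AᵀP(A−BK) = [6.1091 -3.5515; -3.5515 2.7975]
tr(P') = 8.9066


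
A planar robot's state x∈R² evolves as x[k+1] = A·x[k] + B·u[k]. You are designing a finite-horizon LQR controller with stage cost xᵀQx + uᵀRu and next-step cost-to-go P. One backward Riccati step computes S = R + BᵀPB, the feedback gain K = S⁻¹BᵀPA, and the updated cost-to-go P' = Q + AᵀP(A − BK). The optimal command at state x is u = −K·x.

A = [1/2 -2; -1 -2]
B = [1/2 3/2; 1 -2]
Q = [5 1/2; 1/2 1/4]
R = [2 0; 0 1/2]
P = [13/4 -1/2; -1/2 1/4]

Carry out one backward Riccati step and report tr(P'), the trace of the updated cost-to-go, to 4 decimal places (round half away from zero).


7.7127

BᵀP = [1.1250 0.0000; 5.8750 -1.2500]
S = R + BᵀPB = [2 0; 0 1/2] + [0.5625 1.6875; 1.6875 11.3125] = [2.5625 1.6875; 1.6875 11.8125]
BᵀPA = [0.5625 -2.2500; 4.1875 -9.2500]
K = S⁻¹·BᵀPA = [-0.0154 -0.4000; 0.3567 -0.7259]
A−BK = [-0.0274 -0.7111; -0.2712 -3.0519]
AᵀP(A−BK) = [0.0775 0.0148; 0.0148 2.3852]
P' = Q + AᵀP(A−BK) = [5.0775 0.5148; 0.5148 2.6352]
tr(P') = 7.7127


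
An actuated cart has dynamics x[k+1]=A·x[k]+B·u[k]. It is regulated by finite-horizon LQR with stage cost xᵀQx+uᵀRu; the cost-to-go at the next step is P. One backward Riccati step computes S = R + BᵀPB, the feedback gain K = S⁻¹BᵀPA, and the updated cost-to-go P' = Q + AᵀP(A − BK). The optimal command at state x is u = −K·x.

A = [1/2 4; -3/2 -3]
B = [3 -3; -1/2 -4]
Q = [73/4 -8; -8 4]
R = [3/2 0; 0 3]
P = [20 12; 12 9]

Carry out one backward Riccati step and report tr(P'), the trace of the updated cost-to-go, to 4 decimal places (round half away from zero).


27.7807

BᵀP = [54.0000 31.5000; -108.0000 -72.0000]
S = R + BᵀPB = [3/2 0; 0 3] + [146.2500 -288.0000; -288.0000 612.0000] = [147.7500 -288.0000; -288.0000 615.0000]
BᵀPA = [-20.2500 121.5000; 54.0000 -216.0000]
K = S⁻¹·BᵀPA = [0.3911 1.5797; 0.2709 0.3885]
A−BK = [0.1396 0.4266; -0.2207 -0.6561]
AᵀP(A−BK) = [0.5383 1.5078; 1.5078 4.9923]
P' = Q + AᵀP(A−BK) = [18.7883 -6.4922; -6.4922 8.9923]
tr(P') = 27.7807


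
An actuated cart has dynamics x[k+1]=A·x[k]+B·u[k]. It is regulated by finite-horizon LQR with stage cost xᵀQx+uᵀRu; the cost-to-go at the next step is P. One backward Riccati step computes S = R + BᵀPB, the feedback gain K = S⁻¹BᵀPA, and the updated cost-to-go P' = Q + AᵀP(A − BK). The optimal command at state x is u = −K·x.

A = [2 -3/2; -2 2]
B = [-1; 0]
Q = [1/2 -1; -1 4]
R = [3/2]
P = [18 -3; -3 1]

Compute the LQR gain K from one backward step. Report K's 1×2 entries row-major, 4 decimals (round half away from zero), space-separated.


-2.1538 1.6923

BᵀP = [-18.0000 3.0000]
S = R + BᵀPB = [3/2] + [18.0000] = [19.5000]
BᵀPA = [-42.0000 33.0000]
K = S⁻¹·BᵀPA = [-2.1538 1.6923]
A−BK = [-0.1538 0.1923; -2.0000 2.0000]
AᵀP(A−BK) = [9.5385 -7.9231; -7.9231 6.6538]
P' = Q + AᵀP(A−BK) = [10.0385 -8.9231; -8.9231 10.6538]
tr(P') = 20.6923


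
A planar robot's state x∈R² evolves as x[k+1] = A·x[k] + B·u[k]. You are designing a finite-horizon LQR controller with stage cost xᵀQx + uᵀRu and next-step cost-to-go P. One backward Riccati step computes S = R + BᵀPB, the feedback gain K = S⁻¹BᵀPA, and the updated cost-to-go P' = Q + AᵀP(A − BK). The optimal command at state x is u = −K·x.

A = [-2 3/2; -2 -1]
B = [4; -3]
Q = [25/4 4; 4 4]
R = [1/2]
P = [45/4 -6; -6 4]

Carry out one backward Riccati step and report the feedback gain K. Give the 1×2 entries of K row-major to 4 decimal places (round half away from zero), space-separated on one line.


-0.1498 0.3620

BᵀP = [63.0000 -36.0000]
S = R + BᵀPB = [1/2] + [360.0000] = [360.5000]
BᵀPA = [-54.0000 130.5000]
K = S⁻¹·BᵀPA = [-0.1498 0.3620]
A−BK = [-1.4008 0.0520; -2.4494 0.0860]
AᵀP(A−BK) = [4.9112 -0.2021; -0.2021 0.0719]
P' = Q + AᵀP(A−BK) = [11.1612 3.7979; 3.7979 4.0719]
tr(P') = 15.2331


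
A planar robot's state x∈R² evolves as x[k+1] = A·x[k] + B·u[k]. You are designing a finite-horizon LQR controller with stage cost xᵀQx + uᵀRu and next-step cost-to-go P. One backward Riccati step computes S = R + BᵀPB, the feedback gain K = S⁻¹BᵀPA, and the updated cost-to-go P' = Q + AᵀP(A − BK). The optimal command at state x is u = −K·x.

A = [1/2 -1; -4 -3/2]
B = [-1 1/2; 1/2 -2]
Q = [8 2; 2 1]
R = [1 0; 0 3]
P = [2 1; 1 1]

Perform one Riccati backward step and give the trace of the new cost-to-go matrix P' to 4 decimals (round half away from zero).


BᵀP = [-1.5000 -0.5000; -1.0000 -1.5000]
S = R + BᵀPB = [1 0; 0 3] + [1.2500 0.2500; 0.2500 2.5000] = [2.2500 0.2500; 0.2500 5.5000]
BᵀPA = [1.2500 2.2500; 5.5000 3.2500]
K = S⁻¹·BᵀPA = [0.4467 0.9391; 0.9797 0.5482]
A−BK = [0.4569 -0.3350; -2.2640 -0.8731]
AᵀP(A−BK) = [6.5533 4.0609; 4.0609 3.3553]
P' = Q + AᵀP(A−BK) = [14.5533 6.0609; 6.0609 4.3553]
tr(P') = 18.9086

18.9086


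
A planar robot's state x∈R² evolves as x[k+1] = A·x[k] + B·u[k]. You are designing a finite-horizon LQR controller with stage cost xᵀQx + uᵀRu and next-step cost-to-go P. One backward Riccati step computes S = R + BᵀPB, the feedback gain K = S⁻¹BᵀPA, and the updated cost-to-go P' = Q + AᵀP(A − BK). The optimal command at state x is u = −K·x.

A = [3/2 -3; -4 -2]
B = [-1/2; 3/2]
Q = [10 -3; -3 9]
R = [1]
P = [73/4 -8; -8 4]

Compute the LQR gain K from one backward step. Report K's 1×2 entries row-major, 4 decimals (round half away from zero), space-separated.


BᵀP = [-21.1250 10.0000]
S = R + BᵀPB = [1] + [25.5625] = [26.5625]
BᵀPA = [-71.6875 43.3750]
K = S⁻¹·BᵀPA = [-2.6988 1.6329]
A−BK = [0.1506 -2.1835; 0.0482 -4.4494]
AᵀP(A−BK) = [7.5906 -5.0635; -5.0635 13.4212]
P' = Q + AᵀP(A−BK) = [17.5906 -8.0635; -8.0635 22.4212]
tr(P') = 40.0118

-2.6988 1.6329


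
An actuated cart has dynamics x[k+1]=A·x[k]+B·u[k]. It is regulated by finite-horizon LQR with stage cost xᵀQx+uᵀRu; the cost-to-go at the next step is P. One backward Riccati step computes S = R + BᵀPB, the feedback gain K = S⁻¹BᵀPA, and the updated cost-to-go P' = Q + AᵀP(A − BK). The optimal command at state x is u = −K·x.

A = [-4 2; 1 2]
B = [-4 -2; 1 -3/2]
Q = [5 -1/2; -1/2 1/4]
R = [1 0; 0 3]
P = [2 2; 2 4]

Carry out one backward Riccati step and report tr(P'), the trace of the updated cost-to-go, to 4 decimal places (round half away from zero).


9.9626

BᵀP = [-6.0000 -4.0000; -7.0000 -10.0000]
S = R + BᵀPB = [1 0; 0 3] + [20.0000 18.0000; 18.0000 29.0000] = [21.0000 18.0000; 18.0000 32.0000]
BᵀPA = [20.0000 -20.0000; 18.0000 -34.0000]
K = S⁻¹·BᵀPA = [0.9080 -0.0805; 0.0517 -1.0172]
A−BK = [-0.2644 -0.3563; 0.1695 0.5546]
AᵀP(A−BK) = [0.9080 -0.0805; -0.0805 3.8046]
P' = Q + AᵀP(A−BK) = [5.9080 -0.5805; -0.5805 4.0546]
tr(P') = 9.9626


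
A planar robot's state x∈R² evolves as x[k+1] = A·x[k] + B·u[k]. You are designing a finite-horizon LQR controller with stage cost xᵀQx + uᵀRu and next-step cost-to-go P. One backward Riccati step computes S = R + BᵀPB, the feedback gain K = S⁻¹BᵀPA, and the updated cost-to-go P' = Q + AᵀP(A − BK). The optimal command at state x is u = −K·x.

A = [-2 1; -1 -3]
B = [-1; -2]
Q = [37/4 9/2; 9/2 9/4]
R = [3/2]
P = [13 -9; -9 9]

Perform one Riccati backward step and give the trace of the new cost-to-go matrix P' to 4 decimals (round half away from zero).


113.8103

BᵀP = [5.0000 -9.0000]
S = R + BᵀPB = [3/2] + [13.0000] = [14.5000]
BᵀPA = [-1.0000 32.0000]
K = S⁻¹·BᵀPA = [-0.0690 2.2069]
A−BK = [-2.0690 3.2069; -1.1379 1.4138]
AᵀP(A−BK) = [24.9310 -41.7931; -41.7931 77.3793]
P' = Q + AᵀP(A−BK) = [34.1810 -37.2931; -37.2931 79.6293]
tr(P') = 113.8103


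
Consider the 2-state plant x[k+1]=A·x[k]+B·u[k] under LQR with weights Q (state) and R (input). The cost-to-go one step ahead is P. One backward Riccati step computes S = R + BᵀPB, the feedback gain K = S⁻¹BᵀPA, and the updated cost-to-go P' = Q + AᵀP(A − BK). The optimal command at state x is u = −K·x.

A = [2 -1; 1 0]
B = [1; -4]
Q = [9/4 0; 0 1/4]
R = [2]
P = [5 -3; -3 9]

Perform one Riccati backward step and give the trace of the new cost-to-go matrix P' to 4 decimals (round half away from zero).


BᵀP = [17.0000 -39.0000]
S = R + BᵀPB = [2] + [173.0000] = [175.0000]
BᵀPA = [-5.0000 -17.0000]
K = S⁻¹·BᵀPA = [-0.0286 -0.0971]
A−BK = [2.0286 -0.9029; 0.8857 -0.3886]
AᵀP(A−BK) = [16.8571 -7.4857; -7.4857 3.3486]
P' = Q + AᵀP(A−BK) = [19.1071 -7.4857; -7.4857 3.5986]
tr(P') = 22.7057

22.7057


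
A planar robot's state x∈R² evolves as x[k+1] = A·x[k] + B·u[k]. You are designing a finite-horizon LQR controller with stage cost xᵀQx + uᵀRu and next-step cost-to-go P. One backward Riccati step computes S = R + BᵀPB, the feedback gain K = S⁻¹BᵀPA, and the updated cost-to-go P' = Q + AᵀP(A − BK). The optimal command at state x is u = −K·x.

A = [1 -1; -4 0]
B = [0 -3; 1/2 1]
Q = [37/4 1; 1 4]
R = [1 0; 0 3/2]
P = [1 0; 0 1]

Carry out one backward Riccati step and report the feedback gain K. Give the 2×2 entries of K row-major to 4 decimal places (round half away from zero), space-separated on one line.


BᵀP = [0.0000 0.5000; -3.0000 1.0000]
S = R + BᵀPB = [1 0; 0 3/2] + [0.2500 0.5000; 0.5000 10.0000] = [1.2500 0.5000; 0.5000 11.5000]
BᵀPA = [-2.0000 0.0000; -7.0000 3.0000]
K = S⁻¹·BᵀPA = [-1.3805 -0.1062; -0.5487 0.2655]
A−BK = [-0.6460 -0.2035; -2.7611 -0.2124]
AᵀP(A−BK) = [10.3982 0.6460; 0.6460 0.2035]
P' = Q + AᵀP(A−BK) = [19.6482 1.6460; 1.6460 4.2035]
tr(P') = 23.8518

-1.3805 -0.1062 -0.5487 0.2655


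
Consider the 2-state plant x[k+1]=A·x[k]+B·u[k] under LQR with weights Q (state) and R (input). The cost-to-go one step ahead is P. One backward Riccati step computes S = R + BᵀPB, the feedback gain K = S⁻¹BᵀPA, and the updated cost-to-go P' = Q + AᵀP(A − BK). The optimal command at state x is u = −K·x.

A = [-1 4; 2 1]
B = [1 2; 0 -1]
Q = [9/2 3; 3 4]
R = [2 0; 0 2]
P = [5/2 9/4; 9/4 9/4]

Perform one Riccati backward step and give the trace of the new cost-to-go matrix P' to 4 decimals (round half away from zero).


BᵀP = [2.5000 2.2500; 2.7500 2.2500]
S = R + BᵀPB = [2 0; 0 2] + [2.5000 2.7500; 2.7500 3.2500] = [4.5000 2.7500; 2.7500 5.2500]
BᵀPA = [2.0000 12.2500; 1.7500 13.2500]
K = S⁻¹·BᵀPA = [0.3541 1.7354; 0.1479 1.6148]
A−BK = [-1.6498 -0.9650; 2.1479 2.6148]
AᵀP(A−BK) = [1.5331 3.9533; 3.9533 17.5953]
P' = Q + AᵀP(A−BK) = [6.0331 6.9533; 6.9533 21.5953]
tr(P') = 27.6284

27.6284
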